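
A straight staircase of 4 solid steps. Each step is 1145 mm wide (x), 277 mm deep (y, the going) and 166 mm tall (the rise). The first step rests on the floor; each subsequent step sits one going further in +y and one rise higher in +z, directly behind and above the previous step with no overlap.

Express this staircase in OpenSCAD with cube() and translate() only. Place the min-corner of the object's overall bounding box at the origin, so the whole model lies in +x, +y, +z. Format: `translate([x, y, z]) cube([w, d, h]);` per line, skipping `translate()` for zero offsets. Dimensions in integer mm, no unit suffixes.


cube([1145, 277, 166]);
translate([0, 277, 166]) cube([1145, 277, 166]);
translate([0, 554, 332]) cube([1145, 277, 166]);
translate([0, 831, 498]) cube([1145, 277, 166]);


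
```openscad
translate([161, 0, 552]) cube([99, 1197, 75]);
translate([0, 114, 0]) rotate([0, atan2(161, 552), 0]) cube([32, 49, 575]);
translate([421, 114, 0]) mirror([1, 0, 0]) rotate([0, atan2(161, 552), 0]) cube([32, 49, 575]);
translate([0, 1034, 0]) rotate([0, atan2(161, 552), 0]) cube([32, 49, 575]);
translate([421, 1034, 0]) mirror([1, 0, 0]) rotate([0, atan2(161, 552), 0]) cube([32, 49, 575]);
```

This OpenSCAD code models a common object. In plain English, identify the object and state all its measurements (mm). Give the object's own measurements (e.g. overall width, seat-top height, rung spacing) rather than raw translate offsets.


A sawhorse. A 99×1197×75 mm beam (x, y, z) sits on two A-frame leg pairs. Each pair is two raked legs of 32×49 mm section (49 mm along y) splaying symmetrically in x. Each leg rises 552 mm vertically over 161 mm of horizontal reach and is 575 mm long along its own axis. Every leg's outer bottom edge rests on the floor and its outer top edge meets a bottom edge of the beam — the left legs (tilting toward +x) meet the beam's −x bottom edge, the right legs (their mirror images, tilting toward −x) meet its +x bottom edge — so the leg tops tuck under the beam, the beam's underside is 552 mm above the floor, and the feet are 421 mm apart outside-to-outside with the beam centred between them. The two leg pairs are set in 114 mm from either end of the beam.


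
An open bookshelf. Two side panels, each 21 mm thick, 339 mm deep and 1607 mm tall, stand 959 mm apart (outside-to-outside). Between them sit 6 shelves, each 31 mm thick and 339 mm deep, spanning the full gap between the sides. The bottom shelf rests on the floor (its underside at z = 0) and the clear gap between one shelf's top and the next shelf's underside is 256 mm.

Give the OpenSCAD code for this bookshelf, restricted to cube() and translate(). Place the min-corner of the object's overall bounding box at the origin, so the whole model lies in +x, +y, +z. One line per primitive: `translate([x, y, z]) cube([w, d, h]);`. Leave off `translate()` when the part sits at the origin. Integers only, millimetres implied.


cube([21, 339, 1607]);
translate([938, 0, 0]) cube([21, 339, 1607]);
translate([21, 0, 0]) cube([917, 339, 31]);
translate([21, 0, 287]) cube([917, 339, 31]);
translate([21, 0, 574]) cube([917, 339, 31]);
translate([21, 0, 861]) cube([917, 339, 31]);
translate([21, 0, 1148]) cube([917, 339, 31]);
translate([21, 0, 1435]) cube([917, 339, 31]);


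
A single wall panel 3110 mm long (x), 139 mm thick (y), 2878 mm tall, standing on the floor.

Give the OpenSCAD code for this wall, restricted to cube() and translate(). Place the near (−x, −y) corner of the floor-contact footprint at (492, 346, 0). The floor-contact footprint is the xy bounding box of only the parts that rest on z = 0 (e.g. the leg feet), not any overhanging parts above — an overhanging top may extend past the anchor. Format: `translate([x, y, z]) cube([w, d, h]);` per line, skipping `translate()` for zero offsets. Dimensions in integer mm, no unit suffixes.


translate([492, 346, 0]) cube([3110, 139, 2878]);


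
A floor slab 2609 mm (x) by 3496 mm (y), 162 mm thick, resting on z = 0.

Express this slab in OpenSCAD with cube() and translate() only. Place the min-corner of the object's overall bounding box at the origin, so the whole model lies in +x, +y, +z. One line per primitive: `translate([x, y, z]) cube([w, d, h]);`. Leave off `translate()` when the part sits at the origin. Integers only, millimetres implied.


cube([2609, 3496, 162]);


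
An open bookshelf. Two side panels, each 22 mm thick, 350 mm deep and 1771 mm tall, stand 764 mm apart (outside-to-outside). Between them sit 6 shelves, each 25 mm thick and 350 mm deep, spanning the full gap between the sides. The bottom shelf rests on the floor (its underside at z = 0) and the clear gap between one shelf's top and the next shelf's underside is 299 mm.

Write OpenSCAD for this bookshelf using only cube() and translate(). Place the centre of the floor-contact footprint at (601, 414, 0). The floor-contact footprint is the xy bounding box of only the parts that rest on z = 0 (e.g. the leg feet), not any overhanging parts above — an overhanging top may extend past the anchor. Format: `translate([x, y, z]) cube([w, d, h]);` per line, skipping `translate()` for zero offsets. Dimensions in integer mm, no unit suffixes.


translate([219, 239, 0]) cube([22, 350, 1771]);
translate([961, 239, 0]) cube([22, 350, 1771]);
translate([241, 239, 0]) cube([720, 350, 25]);
translate([241, 239, 324]) cube([720, 350, 25]);
translate([241, 239, 648]) cube([720, 350, 25]);
translate([241, 239, 972]) cube([720, 350, 25]);
translate([241, 239, 1296]) cube([720, 350, 25]);
translate([241, 239, 1620]) cube([720, 350, 25]);


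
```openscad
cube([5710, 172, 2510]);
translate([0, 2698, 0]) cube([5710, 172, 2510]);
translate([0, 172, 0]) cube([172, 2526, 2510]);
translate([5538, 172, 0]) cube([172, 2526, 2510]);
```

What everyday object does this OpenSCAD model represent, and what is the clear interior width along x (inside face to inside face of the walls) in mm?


A house (or room) frame. The interior width is 5366 mm.

Four 2510 mm walls enclosing a rectangle with no floor or roof — a room or house frame. Outside width is 5710 mm and wall thickness is 172 mm, so the interior width is 5710 − 2 × 172 = 5366 mm.


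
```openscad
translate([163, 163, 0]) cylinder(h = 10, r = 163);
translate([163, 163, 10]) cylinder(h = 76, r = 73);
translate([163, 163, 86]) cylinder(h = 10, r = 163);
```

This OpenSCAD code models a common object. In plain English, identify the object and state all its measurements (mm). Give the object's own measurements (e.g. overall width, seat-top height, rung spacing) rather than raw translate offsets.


A spool: two coaxial disc flanges of radius 163 mm and thickness 10 mm, joined by a core cylinder of radius 73 mm and height 76 mm. The lower flange rests on z = 0 and the three cylinders share a vertical axis.


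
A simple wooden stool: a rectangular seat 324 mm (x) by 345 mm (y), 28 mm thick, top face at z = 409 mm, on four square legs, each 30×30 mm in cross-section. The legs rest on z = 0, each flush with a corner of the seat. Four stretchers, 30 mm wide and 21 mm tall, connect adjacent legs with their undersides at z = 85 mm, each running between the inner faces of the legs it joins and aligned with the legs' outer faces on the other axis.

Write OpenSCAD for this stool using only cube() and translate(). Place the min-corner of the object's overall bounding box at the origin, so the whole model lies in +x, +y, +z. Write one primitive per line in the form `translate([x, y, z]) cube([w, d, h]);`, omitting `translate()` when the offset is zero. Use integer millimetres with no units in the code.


translate([0, 0, 381]) cube([324, 345, 28]);
cube([30, 30, 381]);
translate([294, 0, 0]) cube([30, 30, 381]);
translate([0, 315, 0]) cube([30, 30, 381]);
translate([294, 315, 0]) cube([30, 30, 381]);
translate([30, 0, 85]) cube([264, 30, 21]);
translate([30, 315, 85]) cube([264, 30, 21]);
translate([0, 30, 85]) cube([30, 285, 21]);
translate([294, 30, 85]) cube([30, 285, 21]);


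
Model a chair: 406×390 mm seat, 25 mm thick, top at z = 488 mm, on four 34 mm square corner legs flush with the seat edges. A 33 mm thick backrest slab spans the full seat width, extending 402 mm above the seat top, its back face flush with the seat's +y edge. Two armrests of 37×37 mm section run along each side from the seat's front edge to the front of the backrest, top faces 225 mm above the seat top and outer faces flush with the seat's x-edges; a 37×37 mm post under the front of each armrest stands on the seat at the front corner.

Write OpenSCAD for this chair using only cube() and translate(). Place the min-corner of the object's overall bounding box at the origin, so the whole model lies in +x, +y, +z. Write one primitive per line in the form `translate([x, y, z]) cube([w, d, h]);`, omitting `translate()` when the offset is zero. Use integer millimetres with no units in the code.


// leg_h = 488 - 25 = 463
// arm post h = 225 - 37 = 188
translate([0, 0, 463]) cube([406, 390, 25]);
cube([34, 34, 463]);
translate([372, 0, 0]) cube([34, 34, 463]);
translate([0, 356, 0]) cube([34, 34, 463]);
translate([372, 356, 0]) cube([34, 34, 463]);
translate([0, 357, 488]) cube([406, 33, 402]);
translate([0, 0, 676]) cube([37, 357, 37]);
translate([369, 0, 676]) cube([37, 357, 37]);
translate([0, 0, 488]) cube([37, 37, 188]);
translate([369, 0, 488]) cube([37, 37, 188]);


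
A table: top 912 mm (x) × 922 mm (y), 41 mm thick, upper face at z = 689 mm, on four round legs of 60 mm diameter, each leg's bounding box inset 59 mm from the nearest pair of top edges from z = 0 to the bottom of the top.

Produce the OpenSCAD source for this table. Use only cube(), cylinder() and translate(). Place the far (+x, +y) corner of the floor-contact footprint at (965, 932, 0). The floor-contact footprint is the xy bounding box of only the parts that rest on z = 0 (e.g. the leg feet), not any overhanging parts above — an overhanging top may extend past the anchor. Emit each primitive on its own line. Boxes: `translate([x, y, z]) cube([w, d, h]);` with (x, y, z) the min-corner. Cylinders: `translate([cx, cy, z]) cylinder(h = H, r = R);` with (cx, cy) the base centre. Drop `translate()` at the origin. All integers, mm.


// leg_h = 689 - 41 = 648
translate([112, 69, 648]) cube([912, 922, 41]);
translate([201, 158, 0]) cylinder(h = 648, r = 30);
translate([935, 158, 0]) cylinder(h = 648, r = 30);
translate([201, 902, 0]) cylinder(h = 648, r = 30);
translate([935, 902, 0]) cylinder(h = 648, r = 30);


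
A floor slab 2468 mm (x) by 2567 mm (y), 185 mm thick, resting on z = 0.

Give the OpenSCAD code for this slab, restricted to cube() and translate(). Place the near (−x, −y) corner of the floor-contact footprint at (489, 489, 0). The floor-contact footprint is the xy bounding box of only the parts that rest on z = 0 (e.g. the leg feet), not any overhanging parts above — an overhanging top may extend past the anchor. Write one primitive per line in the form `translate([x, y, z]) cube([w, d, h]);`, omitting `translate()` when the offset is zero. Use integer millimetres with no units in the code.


translate([489, 489, 0]) cube([2468, 2567, 185]);


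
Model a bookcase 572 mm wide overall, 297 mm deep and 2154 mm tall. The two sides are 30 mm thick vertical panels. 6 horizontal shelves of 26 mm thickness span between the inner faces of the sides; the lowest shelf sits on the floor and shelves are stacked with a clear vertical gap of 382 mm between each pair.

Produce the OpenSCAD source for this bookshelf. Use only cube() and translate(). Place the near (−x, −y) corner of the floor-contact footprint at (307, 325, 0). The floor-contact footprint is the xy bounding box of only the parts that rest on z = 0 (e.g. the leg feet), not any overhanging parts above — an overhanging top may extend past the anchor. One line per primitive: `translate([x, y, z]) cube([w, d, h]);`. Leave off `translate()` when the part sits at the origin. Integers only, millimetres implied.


translate([307, 325, 0]) cube([30, 297, 2154]);
translate([849, 325, 0]) cube([30, 297, 2154]);
translate([337, 325, 0]) cube([512, 297, 26]);
translate([337, 325, 408]) cube([512, 297, 26]);
translate([337, 325, 816]) cube([512, 297, 26]);
translate([337, 325, 1224]) cube([512, 297, 26]);
translate([337, 325, 1632]) cube([512, 297, 26]);
translate([337, 325, 2040]) cube([512, 297, 26]);


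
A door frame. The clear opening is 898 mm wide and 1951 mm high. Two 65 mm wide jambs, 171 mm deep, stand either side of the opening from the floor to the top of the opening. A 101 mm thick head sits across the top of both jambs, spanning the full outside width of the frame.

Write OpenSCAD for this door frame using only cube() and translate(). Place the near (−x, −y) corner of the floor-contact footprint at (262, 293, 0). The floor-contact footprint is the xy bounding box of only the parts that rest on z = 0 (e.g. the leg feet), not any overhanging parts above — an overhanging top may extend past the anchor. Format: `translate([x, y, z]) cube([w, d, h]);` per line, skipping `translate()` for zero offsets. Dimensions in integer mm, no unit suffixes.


translate([262, 293, 0]) cube([65, 171, 1951]);
translate([1225, 293, 0]) cube([65, 171, 1951]);
translate([262, 293, 1951]) cube([1028, 171, 101]);


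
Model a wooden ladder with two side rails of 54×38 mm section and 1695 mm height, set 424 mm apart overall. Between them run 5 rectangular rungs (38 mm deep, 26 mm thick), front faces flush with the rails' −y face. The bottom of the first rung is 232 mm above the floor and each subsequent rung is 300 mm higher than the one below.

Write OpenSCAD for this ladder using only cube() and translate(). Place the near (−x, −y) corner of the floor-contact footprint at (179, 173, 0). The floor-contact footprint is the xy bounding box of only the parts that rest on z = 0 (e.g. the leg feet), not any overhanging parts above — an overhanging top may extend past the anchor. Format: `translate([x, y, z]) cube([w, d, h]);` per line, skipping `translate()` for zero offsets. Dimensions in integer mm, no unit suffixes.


// rung span = 424 - 2*54 = 316
// rung[k] z = 232 + k*300
translate([179, 173, 0]) cube([54, 38, 1695]);
translate([549, 173, 0]) cube([54, 38, 1695]);
translate([233, 173, 232]) cube([316, 38, 26]);
translate([233, 173, 532]) cube([316, 38, 26]);
translate([233, 173, 832]) cube([316, 38, 26]);
translate([233, 173, 1132]) cube([316, 38, 26]);
translate([233, 173, 1432]) cube([316, 38, 26]);


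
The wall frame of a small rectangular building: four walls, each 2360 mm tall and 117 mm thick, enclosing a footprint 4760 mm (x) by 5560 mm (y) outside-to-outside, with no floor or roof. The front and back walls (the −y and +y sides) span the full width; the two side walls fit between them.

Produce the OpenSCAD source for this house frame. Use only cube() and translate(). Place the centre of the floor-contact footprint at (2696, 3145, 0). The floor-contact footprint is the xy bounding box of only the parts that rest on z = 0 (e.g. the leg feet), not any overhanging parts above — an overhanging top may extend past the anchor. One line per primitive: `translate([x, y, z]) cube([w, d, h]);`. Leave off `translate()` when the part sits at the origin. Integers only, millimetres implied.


translate([316, 365, 0]) cube([4760, 117, 2360]);
translate([316, 5808, 0]) cube([4760, 117, 2360]);
translate([316, 482, 0]) cube([117, 5326, 2360]);
translate([4959, 482, 0]) cube([117, 5326, 2360]);


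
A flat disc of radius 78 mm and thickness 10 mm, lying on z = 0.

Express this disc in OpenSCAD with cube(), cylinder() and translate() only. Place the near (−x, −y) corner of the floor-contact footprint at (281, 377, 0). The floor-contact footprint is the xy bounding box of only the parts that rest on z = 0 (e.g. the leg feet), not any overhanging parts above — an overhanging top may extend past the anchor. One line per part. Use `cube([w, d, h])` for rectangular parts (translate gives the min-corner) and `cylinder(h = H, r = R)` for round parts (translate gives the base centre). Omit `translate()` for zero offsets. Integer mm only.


translate([359, 455, 0]) cylinder(h = 10, r = 78);


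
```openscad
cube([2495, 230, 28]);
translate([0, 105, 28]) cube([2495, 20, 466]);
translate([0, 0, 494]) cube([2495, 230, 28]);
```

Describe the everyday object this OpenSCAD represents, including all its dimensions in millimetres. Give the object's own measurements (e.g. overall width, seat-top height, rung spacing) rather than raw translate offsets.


An I-beam lying along x, 2495 mm long. Overall section height 522 mm. Two flanges 230 mm wide (y) and 28 mm thick, one on the floor and one at the top; a web 20 mm thick runs between them, centred on the flange width.


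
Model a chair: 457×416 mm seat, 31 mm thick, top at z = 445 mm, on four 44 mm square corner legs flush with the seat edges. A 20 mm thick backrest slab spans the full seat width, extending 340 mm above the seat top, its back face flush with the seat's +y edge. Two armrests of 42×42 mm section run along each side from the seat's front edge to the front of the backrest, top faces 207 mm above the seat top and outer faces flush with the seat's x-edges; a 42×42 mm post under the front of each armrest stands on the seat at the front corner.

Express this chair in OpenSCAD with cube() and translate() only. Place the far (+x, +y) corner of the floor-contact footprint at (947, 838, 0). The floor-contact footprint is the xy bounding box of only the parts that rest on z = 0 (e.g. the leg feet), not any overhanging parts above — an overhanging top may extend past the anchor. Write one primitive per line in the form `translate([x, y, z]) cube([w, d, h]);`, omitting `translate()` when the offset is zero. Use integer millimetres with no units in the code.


translate([490, 422, 414]) cube([457, 416, 31]);
translate([490, 422, 0]) cube([44, 44, 414]);
translate([903, 422, 0]) cube([44, 44, 414]);
translate([490, 794, 0]) cube([44, 44, 414]);
translate([903, 794, 0]) cube([44, 44, 414]);
translate([490, 818, 445]) cube([457, 20, 340]);
translate([490, 422, 610]) cube([42, 396, 42]);
translate([905, 422, 610]) cube([42, 396, 42]);
translate([490, 422, 445]) cube([42, 42, 165]);
translate([905, 422, 445]) cube([42, 42, 165]);


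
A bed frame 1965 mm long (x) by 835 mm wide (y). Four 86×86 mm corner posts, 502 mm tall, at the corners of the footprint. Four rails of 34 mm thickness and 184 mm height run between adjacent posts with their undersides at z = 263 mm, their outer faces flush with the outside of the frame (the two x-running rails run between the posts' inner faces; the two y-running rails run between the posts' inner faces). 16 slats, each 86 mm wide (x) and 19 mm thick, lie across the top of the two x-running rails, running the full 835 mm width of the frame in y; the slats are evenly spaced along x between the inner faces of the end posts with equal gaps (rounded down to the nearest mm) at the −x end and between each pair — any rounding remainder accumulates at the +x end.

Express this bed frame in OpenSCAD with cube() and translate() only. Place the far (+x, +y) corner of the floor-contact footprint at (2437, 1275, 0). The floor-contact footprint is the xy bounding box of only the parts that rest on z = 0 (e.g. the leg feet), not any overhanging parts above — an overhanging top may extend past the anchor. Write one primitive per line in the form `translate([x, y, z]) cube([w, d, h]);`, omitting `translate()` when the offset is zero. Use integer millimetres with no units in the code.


translate([472, 440, 0]) cube([86, 86, 502]);
translate([472, 1189, 0]) cube([86, 86, 502]);
translate([2351, 440, 0]) cube([86, 86, 502]);
translate([2351, 1189, 0]) cube([86, 86, 502]);
translate([558, 440, 263]) cube([1793, 34, 184]);
translate([558, 1241, 263]) cube([1793, 34, 184]);
translate([472, 526, 263]) cube([34, 663, 184]);
translate([2403, 526, 263]) cube([34, 663, 184]);
translate([582, 440, 447]) cube([86, 835, 19]);
translate([692, 440, 447]) cube([86, 835, 19]);
translate([802, 440, 447]) cube([86, 835, 19]);
translate([912, 440, 447]) cube([86, 835, 19]);
translate([1022, 440, 447]) cube([86, 835, 19]);
translate([1132, 440, 447]) cube([86, 835, 19]);
translate([1242, 440, 447]) cube([86, 835, 19]);
translate([1352, 440, 447]) cube([86, 835, 19]);
translate([1462, 440, 447]) cube([86, 835, 19]);
translate([1572, 440, 447]) cube([86, 835, 19]);
translate([1682, 440, 447]) cube([86, 835, 19]);
translate([1792, 440, 447]) cube([86, 835, 19]);
translate([1902, 440, 447]) cube([86, 835, 19]);
translate([2012, 440, 447]) cube([86, 835, 19]);
translate([2122, 440, 447]) cube([86, 835, 19]);
translate([2232, 440, 447]) cube([86, 835, 19]);


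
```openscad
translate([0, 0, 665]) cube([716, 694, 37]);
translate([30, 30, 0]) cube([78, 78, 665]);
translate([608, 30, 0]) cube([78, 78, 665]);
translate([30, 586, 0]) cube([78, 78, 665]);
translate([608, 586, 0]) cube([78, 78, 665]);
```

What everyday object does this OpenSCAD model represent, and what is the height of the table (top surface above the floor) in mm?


A table. The table height is 702 mm.

A 716×694×37 slab sits at z = 665 on four 78 mm square posts — a table. The top surface is at 665 + 37 = 702 mm.


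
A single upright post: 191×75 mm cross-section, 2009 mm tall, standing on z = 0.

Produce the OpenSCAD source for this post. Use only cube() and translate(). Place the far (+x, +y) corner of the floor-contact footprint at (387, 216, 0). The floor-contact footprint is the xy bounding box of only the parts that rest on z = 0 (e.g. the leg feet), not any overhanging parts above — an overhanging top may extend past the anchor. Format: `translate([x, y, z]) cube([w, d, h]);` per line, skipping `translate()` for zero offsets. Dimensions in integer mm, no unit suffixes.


translate([196, 141, 0]) cube([191, 75, 2009]);


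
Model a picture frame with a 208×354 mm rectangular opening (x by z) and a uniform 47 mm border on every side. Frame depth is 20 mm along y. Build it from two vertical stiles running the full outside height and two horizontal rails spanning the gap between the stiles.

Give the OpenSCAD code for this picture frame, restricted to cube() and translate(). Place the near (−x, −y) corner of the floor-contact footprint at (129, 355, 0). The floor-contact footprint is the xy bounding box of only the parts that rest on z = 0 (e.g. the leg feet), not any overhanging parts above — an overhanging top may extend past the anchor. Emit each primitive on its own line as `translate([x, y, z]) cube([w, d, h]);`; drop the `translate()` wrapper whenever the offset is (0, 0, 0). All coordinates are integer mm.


translate([129, 355, 0]) cube([47, 20, 448]);
translate([384, 355, 0]) cube([47, 20, 448]);
translate([176, 355, 0]) cube([208, 20, 47]);
translate([176, 355, 401]) cube([208, 20, 47]);


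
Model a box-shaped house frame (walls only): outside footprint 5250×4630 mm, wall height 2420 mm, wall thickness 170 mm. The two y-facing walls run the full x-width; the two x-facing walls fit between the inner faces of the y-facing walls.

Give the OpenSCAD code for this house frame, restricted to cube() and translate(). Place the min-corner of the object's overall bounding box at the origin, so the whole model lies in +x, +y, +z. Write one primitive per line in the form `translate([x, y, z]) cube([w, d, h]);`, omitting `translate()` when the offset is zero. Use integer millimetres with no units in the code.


cube([5250, 170, 2420]);
translate([0, 4460, 0]) cube([5250, 170, 2420]);
translate([0, 170, 0]) cube([170, 4290, 2420]);
translate([5080, 170, 0]) cube([170, 4290, 2420]);


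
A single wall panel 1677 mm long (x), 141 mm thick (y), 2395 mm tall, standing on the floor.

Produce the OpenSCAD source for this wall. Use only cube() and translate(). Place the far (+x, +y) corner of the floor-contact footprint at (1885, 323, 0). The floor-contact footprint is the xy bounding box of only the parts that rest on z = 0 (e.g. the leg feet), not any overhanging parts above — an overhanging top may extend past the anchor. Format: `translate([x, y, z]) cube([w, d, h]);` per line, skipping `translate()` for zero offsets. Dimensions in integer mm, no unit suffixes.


translate([208, 182, 0]) cube([1677, 141, 2395]);


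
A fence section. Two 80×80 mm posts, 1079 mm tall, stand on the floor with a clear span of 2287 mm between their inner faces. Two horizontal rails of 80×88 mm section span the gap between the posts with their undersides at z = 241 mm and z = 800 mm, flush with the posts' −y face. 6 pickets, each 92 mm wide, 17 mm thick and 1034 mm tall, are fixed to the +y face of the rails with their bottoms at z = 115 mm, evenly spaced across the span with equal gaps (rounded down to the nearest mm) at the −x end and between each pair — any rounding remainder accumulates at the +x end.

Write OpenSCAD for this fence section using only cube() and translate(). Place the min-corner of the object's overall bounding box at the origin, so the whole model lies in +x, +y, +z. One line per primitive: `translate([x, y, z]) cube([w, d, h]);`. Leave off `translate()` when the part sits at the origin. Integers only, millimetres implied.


cube([80, 80, 1079]);
translate([2367, 0, 0]) cube([80, 80, 1079]);
translate([80, 0, 241]) cube([2287, 80, 88]);
translate([80, 0, 800]) cube([2287, 80, 88]);
translate([327, 80, 115]) cube([92, 17, 1034]);
translate([666, 80, 115]) cube([92, 17, 1034]);
translate([1005, 80, 115]) cube([92, 17, 1034]);
translate([1344, 80, 115]) cube([92, 17, 1034]);
translate([1683, 80, 115]) cube([92, 17, 1034]);
translate([2022, 80, 115]) cube([92, 17, 1034]);


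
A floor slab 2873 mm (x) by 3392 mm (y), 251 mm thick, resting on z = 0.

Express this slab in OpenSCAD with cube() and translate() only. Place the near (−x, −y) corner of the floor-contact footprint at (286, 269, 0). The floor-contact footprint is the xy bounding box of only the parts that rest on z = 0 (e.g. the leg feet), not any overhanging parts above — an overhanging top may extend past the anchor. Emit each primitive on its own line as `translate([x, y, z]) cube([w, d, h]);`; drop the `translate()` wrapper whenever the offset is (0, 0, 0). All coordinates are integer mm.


translate([286, 269, 0]) cube([2873, 3392, 251]);


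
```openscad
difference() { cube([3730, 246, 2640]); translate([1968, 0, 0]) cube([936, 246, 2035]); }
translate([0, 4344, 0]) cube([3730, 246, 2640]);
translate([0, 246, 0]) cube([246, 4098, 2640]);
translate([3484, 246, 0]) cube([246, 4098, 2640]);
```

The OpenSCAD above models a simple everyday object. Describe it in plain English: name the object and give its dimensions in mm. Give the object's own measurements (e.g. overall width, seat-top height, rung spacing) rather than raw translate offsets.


A single room: four walls, each 2640 mm tall and 246 mm thick, enclosing an outside footprint 3730×4590 mm (x × y), no floor or roof. The front and back walls (−y and +y sides) run the full x-width; the side walls fit between their inner faces. A door opening 936 mm wide and 2035 mm tall is cut through the front wall from the floor up, its −x edge 1968 mm from the wall's −x end.


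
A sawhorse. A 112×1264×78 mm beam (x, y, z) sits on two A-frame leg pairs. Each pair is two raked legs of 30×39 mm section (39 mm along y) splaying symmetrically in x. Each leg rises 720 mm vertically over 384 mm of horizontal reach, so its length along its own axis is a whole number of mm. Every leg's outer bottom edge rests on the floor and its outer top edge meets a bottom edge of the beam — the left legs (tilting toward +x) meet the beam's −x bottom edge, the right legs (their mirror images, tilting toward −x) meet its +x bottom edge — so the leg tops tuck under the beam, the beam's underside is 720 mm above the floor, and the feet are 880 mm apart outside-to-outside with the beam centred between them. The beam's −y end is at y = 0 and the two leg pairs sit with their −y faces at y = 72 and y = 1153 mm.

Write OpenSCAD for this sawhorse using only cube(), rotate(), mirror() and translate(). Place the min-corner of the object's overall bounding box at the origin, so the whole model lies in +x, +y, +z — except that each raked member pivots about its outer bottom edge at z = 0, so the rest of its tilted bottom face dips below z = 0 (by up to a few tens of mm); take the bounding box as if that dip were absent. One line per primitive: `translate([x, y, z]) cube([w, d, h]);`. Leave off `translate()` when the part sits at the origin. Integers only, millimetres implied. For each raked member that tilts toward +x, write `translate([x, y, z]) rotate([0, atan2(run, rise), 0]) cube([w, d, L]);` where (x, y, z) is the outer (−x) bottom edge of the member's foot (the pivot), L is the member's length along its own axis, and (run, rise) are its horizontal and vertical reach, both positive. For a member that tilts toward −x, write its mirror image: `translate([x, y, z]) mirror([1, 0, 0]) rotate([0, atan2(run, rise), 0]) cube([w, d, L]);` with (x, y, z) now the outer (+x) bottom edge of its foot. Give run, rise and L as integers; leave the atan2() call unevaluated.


translate([384, 0, 720]) cube([112, 1264, 78]);
translate([0, 72, 0]) rotate([0, atan2(384, 720), 0]) cube([30, 39, 816]);
translate([880, 72, 0]) mirror([1, 0, 0]) rotate([0, atan2(384, 720), 0]) cube([30, 39, 816]);
translate([0, 1153, 0]) rotate([0, atan2(384, 720), 0]) cube([30, 39, 816]);
translate([880, 1153, 0]) mirror([1, 0, 0]) rotate([0, atan2(384, 720), 0]) cube([30, 39, 816]);


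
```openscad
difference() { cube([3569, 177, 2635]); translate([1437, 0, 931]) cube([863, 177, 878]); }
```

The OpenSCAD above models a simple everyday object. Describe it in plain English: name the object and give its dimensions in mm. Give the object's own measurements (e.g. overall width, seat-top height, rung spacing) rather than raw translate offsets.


A wall 3569 mm long (x), 177 mm thick (y), 2635 mm tall, with a rectangular window opening cut through it. The opening is 863 mm wide and 878 mm tall; its sill is at z = 931 mm and its near (−x) edge is 1437 mm from the wall's −x end. The opening passes through the full wall thickness.


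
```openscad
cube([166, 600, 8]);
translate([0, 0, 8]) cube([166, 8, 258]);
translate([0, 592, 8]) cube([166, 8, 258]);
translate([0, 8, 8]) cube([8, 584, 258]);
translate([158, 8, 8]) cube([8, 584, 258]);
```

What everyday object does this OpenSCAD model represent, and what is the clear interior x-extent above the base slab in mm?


An open box. The internal width is 150 mm.

A 166×600 base slab with four walls standing on it — an open box. The base is 166 mm wide and the walls are 8 mm thick, so the internal width is 166 − 2 × 8 = 150 mm.


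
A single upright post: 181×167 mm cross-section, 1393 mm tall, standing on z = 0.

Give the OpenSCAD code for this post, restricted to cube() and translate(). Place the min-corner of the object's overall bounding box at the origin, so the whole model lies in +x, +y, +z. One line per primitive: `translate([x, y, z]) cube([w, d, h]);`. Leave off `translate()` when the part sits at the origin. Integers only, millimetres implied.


cube([181, 167, 1393]);


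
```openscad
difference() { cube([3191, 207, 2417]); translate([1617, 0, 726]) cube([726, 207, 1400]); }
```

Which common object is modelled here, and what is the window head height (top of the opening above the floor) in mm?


A wall with a window opening. The window head height is 2126 mm.

A wall with a rectangular opening subtracted — a window. Sill at z = 726, opening 1400 mm tall, so the head is at 726 + 1400 = 2126 mm.


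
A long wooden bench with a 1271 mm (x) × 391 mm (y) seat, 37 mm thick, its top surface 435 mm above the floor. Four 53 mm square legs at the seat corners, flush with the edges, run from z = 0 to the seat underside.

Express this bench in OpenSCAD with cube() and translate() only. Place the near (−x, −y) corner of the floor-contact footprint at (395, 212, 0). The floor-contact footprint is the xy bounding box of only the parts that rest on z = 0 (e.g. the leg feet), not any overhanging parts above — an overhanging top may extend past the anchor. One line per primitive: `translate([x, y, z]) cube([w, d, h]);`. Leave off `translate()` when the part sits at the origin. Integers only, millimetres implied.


translate([395, 212, 398]) cube([1271, 391, 37]);
translate([395, 212, 0]) cube([53, 53, 398]);
translate([395, 550, 0]) cube([53, 53, 398]);
translate([1613, 212, 0]) cube([53, 53, 398]);
translate([1613, 550, 0]) cube([53, 53, 398]);


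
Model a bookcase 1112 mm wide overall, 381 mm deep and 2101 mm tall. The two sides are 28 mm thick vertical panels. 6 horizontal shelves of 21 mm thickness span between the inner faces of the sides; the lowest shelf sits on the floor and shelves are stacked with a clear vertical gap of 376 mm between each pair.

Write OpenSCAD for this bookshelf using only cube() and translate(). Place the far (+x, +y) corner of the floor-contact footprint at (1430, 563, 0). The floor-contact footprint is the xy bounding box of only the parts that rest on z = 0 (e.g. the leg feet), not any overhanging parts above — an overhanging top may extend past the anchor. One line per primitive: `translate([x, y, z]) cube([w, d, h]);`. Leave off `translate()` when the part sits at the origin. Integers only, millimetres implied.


translate([318, 182, 0]) cube([28, 381, 2101]);
translate([1402, 182, 0]) cube([28, 381, 2101]);
translate([346, 182, 0]) cube([1056, 381, 21]);
translate([346, 182, 397]) cube([1056, 381, 21]);
translate([346, 182, 794]) cube([1056, 381, 21]);
translate([346, 182, 1191]) cube([1056, 381, 21]);
translate([346, 182, 1588]) cube([1056, 381, 21]);
translate([346, 182, 1985]) cube([1056, 381, 21]);


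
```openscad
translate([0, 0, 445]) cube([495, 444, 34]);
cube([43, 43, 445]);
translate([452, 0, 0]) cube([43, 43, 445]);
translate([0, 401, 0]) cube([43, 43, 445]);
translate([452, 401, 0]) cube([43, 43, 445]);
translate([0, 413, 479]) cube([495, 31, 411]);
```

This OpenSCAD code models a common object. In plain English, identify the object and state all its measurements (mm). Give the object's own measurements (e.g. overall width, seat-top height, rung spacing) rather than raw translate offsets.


A chair. The seat is a 495×444×34 mm slab with its top at z = 479 mm, on four 43×43 mm corner legs (flush with the seat edges, standing on z = 0). A flat backrest 31 mm thick, 411 mm tall, spans the full seat width and rises from the seat top along its +y edge, rear face flush with the rear of the seat.


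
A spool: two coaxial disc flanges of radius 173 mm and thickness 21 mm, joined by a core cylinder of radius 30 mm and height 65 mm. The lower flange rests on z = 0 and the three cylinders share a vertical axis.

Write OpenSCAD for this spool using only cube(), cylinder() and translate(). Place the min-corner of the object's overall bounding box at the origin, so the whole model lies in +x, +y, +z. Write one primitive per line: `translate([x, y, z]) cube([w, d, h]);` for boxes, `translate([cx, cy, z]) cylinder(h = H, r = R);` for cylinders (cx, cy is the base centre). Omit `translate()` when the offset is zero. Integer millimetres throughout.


translate([173, 173, 0]) cylinder(h = 21, r = 173);
translate([173, 173, 21]) cylinder(h = 65, r = 30);
translate([173, 173, 86]) cylinder(h = 21, r = 173);


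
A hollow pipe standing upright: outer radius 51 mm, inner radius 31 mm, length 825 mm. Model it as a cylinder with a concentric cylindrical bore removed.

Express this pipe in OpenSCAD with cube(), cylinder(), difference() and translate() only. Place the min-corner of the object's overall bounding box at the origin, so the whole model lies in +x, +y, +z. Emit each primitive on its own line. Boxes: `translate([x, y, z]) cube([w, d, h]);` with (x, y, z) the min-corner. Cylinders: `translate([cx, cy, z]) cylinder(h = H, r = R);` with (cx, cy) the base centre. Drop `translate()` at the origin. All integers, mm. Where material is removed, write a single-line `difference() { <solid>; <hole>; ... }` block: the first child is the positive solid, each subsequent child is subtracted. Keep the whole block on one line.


difference() { translate([51, 51, 0]) cylinder(h = 825, r = 51); translate([51, 51, 0]) cylinder(h = 825, r = 31); }


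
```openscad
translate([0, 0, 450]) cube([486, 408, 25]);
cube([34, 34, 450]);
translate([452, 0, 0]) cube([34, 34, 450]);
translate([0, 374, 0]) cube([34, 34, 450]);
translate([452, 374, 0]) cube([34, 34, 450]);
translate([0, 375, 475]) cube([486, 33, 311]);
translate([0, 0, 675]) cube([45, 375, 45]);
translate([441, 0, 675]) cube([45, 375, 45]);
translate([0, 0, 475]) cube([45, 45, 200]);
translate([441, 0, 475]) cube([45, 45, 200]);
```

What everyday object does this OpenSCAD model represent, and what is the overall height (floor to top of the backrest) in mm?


A chair. The overall height is 786 mm.

A slab on four corner posts with a tall panel at the back — a chair. The seat slab sits at z = 450 with thickness 25, and the 311 mm backrest starts at the seat top, so the overall height is 450 + 25 + 311 = 786 mm.


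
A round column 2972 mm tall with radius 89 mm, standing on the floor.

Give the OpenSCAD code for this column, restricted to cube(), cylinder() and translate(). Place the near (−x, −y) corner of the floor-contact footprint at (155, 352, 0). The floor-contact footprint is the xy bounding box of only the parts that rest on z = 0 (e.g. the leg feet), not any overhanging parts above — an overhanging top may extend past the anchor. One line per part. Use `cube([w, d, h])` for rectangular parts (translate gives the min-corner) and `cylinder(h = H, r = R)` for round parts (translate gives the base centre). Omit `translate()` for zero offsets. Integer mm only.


translate([244, 441, 0]) cylinder(h = 2972, r = 89);


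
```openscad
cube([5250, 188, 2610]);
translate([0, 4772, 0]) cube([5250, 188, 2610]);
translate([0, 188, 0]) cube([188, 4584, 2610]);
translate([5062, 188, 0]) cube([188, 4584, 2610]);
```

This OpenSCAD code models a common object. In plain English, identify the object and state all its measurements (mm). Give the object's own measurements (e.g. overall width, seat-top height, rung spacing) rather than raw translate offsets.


The wall frame of a small rectangular building: four walls, each 2610 mm tall and 188 mm thick, enclosing a footprint 5250 mm (x) by 4960 mm (y) outside-to-outside, with no floor or roof. The front and back walls (the −y and +y sides) span the full width; the two side walls fit between them.


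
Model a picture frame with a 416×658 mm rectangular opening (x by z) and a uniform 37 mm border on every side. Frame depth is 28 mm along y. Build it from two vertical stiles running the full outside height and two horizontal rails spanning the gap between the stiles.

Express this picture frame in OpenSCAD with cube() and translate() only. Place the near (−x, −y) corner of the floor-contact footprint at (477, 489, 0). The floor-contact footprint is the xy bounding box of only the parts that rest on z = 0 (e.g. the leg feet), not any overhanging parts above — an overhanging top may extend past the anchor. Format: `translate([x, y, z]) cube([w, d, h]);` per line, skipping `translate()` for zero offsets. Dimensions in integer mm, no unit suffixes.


translate([477, 489, 0]) cube([37, 28, 732]);
translate([930, 489, 0]) cube([37, 28, 732]);
translate([514, 489, 0]) cube([416, 28, 37]);
translate([514, 489, 695]) cube([416, 28, 37]);


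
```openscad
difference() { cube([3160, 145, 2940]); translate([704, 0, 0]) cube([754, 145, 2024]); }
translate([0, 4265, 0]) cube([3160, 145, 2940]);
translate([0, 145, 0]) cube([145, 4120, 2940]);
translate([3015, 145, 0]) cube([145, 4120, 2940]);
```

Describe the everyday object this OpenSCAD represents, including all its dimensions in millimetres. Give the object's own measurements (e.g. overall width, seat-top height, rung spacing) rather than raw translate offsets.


A single room: four walls, each 2940 mm tall and 145 mm thick, enclosing an outside footprint 3160×4410 mm (x × y), no floor or roof. The front and back walls (−y and +y sides) run the full x-width; the side walls fit between their inner faces. A door opening 754 mm wide and 2024 mm tall is cut through the front wall from the floor up, its −x edge 704 mm from the wall's −x end.
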